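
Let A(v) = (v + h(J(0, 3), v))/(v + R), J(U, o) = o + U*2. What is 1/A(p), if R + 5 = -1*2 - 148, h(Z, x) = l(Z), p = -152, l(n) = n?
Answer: 307/149 ≈ 2.0604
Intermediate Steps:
J(U, o) = o + 2*U
h(Z, x) = Z
R = -155 (R = -5 + (-1*2 - 148) = -5 + (-2 - 148) = -5 - 150 = -155)
A(v) = (3 + v)/(-155 + v) (A(v) = (v + (3 + 2*0))/(v - 155) = (v + (3 + 0))/(-155 + v) = (v + 3)/(-155 + v) = (3 + v)/(-155 + v))
1/A(p) = 1/((3 - 152)/(-155 - 152)) = 1/(-149/(-307)) = 1/(-1/307*(-149)) = 1/(149/307) = 307/149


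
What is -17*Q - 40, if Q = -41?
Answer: 657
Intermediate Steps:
-17*Q - 40 = -17*(-41) - 40 = 697 - 40 = 657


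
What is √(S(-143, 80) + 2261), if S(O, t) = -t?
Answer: √2181 ≈ 46.701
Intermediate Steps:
√(S(-143, 80) + 2261) = √(-1*80 + 2261) = √(-80 + 2261) = √2181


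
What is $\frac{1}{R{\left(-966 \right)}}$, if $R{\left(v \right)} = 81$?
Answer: $\frac{1}{81} \approx 0.012346$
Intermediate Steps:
$\frac{1}{R{\left(-966 \right)}} = \frac{1}{81}$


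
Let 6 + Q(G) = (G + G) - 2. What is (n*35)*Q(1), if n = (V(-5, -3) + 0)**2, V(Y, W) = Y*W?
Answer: -47250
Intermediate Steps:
V(Y, W) = W*Y
Q(G) = -8 + 2*G (Q(G) = -6 + ((G + G) - 2) = -6 + (2*G - 2) = -6 + (-2 + 2*G) = -8 + 2*G)
n = 225 (n = (-3*(-5) + 0)**2 = (15 + 0)**2 = 15**2 = 225)
(n*35)*Q(1) = (225*35)*(-8 + 2*1) = 7875*(-8 + 2) = 7875*(-6) = -47250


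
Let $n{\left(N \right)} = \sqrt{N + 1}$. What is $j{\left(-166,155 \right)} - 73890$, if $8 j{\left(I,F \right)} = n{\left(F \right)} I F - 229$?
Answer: $- \frac{591349}{8} - \frac{12865 \sqrt{39}}{2} \approx -1.1409 \cdot 10^{5}$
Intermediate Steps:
$n{\left(N \right)} = \sqrt{1 + N}$
$j{\left(I,F \right)} = - \frac{229}{8} + \frac{F I \sqrt{1 + F}}{8}$ ($j{\left(I,F \right)} = \frac{\sqrt{1 + F} I F - 229}{8} = \frac{I \sqrt{1 + F} F - 229}{8} = \frac{F I \sqrt{1 + F} - 229}{8} = \frac{-229 + F I \sqrt{1 + F}}{8} = - \frac{229}{8} + \frac{F I \sqrt{1 + F}}{8}$)
$j{\left(-166,155 \right)} - 73890 = \left(- \frac{229}{8} + \frac{1}{8} \cdot 155 \left(-166\right) \sqrt{1 + 155}\right) - 73890 = \left(- \frac{229}{8} + \frac{1}{8} \cdot 155 \left(-166\right) \sqrt{156}\right) - 73890 = \left(- \frac{229}{8} + \frac{1}{8} \cdot 155 \left(-166\right) 2 \sqrt{39}\right) - 73890 = \left(- \frac{229}{8} - \frac{12865 \sqrt{39}}{2}\right) - 73890 = - \frac{591349}{8} - \frac{12865 \sqrt{39}}{2}$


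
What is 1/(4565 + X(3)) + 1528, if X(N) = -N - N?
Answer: 6966153/4559 ≈ 1528.0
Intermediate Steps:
X(N) = -2*N
1/(4565 + X(3)) + 1528 = 1/(4565 - 2*3) + 1528 = 1/(4565 - 6) + 1528 = 1/4559 + 1528 = 6966153/4559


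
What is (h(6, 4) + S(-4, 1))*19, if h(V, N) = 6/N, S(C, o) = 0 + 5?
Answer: 247/2 ≈ 123.50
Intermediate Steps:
S(C, o) = 5
(h(6, 4) + S(-4, 1))*19 = (6/4 + 5)*19 = (6*(¼) + 5)*19 = (3/2 + 5)*19 = (13/2)*19 = 247/2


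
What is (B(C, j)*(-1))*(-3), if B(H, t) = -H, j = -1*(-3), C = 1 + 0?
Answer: -3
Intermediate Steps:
C = 1
j = 3
(B(C, j)*(-1))*(-3) = (-1*1*(-1))*(-3) = -1*(-1)*(-3) = 1*(-3) = -3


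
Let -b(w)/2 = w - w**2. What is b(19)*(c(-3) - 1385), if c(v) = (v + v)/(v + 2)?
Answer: -943236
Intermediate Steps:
c(v) = 2*v/(2 + v) (c(v) = (2*v)/(2 + v) = 2*v/(2 + v))
b(w) = -2*w + 2*w**2 (b(w) = -2*(w - w**2) = -2*w + 2*w**2)
b(19)*(c(-3) - 1385) = (2*19*(-1 + 19))*(2*(-3)/(2 - 3) - 1385) = (2*19*18)*(2*(-3)/(-1) - 1385) = 684*(2*(-3)*(-1) - 1385) = 684*(6 - 1385) = 684*(-1379) = -943236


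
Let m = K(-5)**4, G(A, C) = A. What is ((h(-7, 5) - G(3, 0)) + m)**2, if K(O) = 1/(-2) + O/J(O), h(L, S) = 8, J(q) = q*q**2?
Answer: 994130873485281/39062500000000 ≈ 25.450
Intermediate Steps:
J(q) = q**3
K(O) = -1/2 + O**(-2) (K(O) = 1/(-2) + O/(O**3) = 1*(-1/2) + O/O**3 = -1/2 + O**(-2))
m = 279841/6250000 (m = (-1/2 + (-5)**(-2))**4 = (-1/2 + 1/25)**4 = (-23/50)**4 = 279841/6250000 ≈ 0.044775)
((h(-7, 5) - G(3, 0)) + m)**2 = ((8 - 1*3) + 279841/6250000)**2 = ((8 - 3) + 279841/6250000)**2 = (5 + 279841/6250000)**2 = (31529841/6250000)**2 = 994130873485281/39062500000000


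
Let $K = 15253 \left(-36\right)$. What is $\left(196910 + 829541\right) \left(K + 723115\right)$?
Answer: $178609659157$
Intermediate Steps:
$K = -549108$
$\left(196910 + 829541\right) \left(K + 723115\right) = \left(196910 + 829541\right) \left(-549108 + 723115\right) = 1026451 \cdot 174007 = 178609659157$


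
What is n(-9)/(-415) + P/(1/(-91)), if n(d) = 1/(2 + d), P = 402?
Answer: -106270709/2905 ≈ -36582.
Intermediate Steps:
n(-9)/(-415) + P/(1/(-91)) = 1/((2 - 9)*(-415)) + 402/(1/(-91)) = -1/415/(-7) + 402/(-1/91) = -⅐*(-1/415) + 402*(-91) = 1/2905 - 36582 = -106270709/2905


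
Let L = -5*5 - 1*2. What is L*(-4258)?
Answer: 114966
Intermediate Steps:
L = -27 (L = -25 - 2 = -27)
L*(-4258) = -27*(-4258) = 114966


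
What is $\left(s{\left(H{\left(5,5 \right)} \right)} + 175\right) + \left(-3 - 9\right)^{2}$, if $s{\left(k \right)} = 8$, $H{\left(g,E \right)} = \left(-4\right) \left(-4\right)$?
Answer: $327$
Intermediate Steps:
$H{\left(g,E \right)} = 16$
$\left(s{\left(H{\left(5,5 \right)} \right)} + 175\right) + \left(-3 - 9\right)^{2} = \left(8 + 175\right) + \left(-3 - 9\right)^{2} = 183 + \left(-12\right)^{2} = 183 + 144 = 327$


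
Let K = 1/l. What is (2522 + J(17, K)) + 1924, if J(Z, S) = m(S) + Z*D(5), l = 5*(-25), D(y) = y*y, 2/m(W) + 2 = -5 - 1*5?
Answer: 29225/6 ≈ 4870.8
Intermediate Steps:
m(W) = -1/6 (m(W) = 2/(-2 + (-5 - 1*5)) = 2/(-2 + (-5 - 5)) = 2/(-2 - 10) = 2/(-12) = 2*(-1/12) = -1/6)
D(y) = y**2
l = -125
K = -1/125 (K = 1/(-125) = -1/125 ≈ -0.0080000)
J(Z, S) = -1/6 + 25*Z (J(Z, S) = -1/6 + Z*5**2 = -1/6 + Z*25 = -1/6 + 25*Z)
(2522 + J(17, K)) + 1924 = (2522 + (-1/6 + 25*17)) + 1924 = (2522 + (-1/6 + 425)) + 1924 = (2522 + 2549/6) + 1924 = 17681/6 + 1924 = 29225/6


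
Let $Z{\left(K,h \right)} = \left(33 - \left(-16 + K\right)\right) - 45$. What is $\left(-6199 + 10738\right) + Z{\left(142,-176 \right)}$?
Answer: $4401$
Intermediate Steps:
$Z{\left(K,h \right)} = 4 - K$ ($Z{\left(K,h \right)} = \left(49 - K\right) - 45 = 4 - K$)
$\left(-6199 + 10738\right) + Z{\left(142,-176 \right)} = \left(-6199 + 10738\right) + \left(4 - 142\right) = 4539 + \left(4 - 142\right) = 4539 - 138 = 4401$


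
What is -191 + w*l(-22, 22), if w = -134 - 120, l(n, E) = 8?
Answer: -2223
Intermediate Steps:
w = -254
-191 + w*l(-22, 22) = -191 - 254*8 = -191 - 2032 = -2223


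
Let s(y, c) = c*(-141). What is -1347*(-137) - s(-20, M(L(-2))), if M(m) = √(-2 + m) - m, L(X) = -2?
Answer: 184821 + 282*I ≈ 1.8482e+5 + 282.0*I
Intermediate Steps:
s(y, c) = -141*c
-1347*(-137) - s(-20, M(L(-2))) = -1347*(-137) - (-141)*(√(-2 - 2) - 1*(-2)) = 184539 - (-141)*(√(-4) + 2) = 184539 - (-141)*(2*I + 2) = 184539 - (-141)*(2 + 2*I) = 184539 - (-282 - 282*I) = 184539 + (282 + 282*I) = 184821 + 282*I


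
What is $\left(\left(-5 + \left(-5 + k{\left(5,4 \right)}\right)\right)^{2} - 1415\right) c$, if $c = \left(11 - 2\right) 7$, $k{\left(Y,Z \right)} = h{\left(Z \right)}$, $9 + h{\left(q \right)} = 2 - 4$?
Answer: $-61362$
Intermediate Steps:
$h{\left(q \right)} = -11$ ($h{\left(q \right)} = -9 + \left(2 - 4\right) = -9 - 2 = -11$)
$k{\left(Y,Z \right)} = -11$
$c = 63$ ($c = 9 \cdot 7 = 63$)
$\left(\left(-5 + \left(-5 + k{\left(5,4 \right)}\right)\right)^{2} - 1415\right) c = \left(\left(-5 - 16\right)^{2} - 1415\right) 63 = \left(\left(-21\right)^{2} - 1415\right) 63 = \left(441 - 1415\right) 63 = \left(-974\right) 63 = -61362$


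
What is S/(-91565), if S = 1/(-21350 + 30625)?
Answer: -1/849265375 ≈ -1.1775e-9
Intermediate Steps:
S = 1/9275 ≈ 0.00010782
S/(-91565) = (1/9275)/(-91565) = (1/9275)*(-1/91565) = -1/849265375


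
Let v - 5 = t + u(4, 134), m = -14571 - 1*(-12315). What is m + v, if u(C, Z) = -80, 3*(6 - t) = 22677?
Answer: -9884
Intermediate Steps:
t = -7553 (t = 6 - 1/3*22677 = 6 - 7559 = -7553)
m = -2256 (m = -14571 + 12315 = -2256)
v = -7628 (v = 5 + (-7553 - 80) = 5 - 7633 = -7628)
m + v = -2256 - 7628 = -9884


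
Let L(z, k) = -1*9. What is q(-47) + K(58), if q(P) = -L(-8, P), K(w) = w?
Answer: 67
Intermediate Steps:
L(z, k) = -9
q(P) = 9 (q(P) = -1*(-9) = 9)
q(-47) + K(58) = 9 + 58 = 67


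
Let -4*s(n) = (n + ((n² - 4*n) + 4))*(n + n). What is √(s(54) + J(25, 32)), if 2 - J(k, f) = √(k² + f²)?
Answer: √(-74464 - √1649) ≈ 272.96*I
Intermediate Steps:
J(k, f) = 2 - √(f² + k²) (J(k, f) = 2 - √(k² + f²) = 2 - √(f² + k²))
s(n) = -n*(4 + n² - 3*n)/2 (s(n) = -(n + ((n² - 4*n) + 4))*(n + n)/4 = -(n + (4 + n² - 4*n))*2*n/4 = -(4 + n² - 3*n)*2*n/4 = -n*(4 + n² - 3*n)/2)
√(s(54) + J(25, 32)) = √((½)*54*(-4 - 1*54² + 3*54) + (2 - √(32² + 25²))) = √((½)*54*(-4 - 1*2916 + 162) + (2 - √(1024 + 625))) = √((½)*54*(-4 - 2916 + 162) + (2 - √1649)) = √((½)*54*(-2758) + (2 - √1649)) = √(-74466 + (2 - √1649)) = √(-74464 - √1649)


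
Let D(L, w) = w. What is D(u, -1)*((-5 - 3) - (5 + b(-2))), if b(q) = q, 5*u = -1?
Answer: 11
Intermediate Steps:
u = -1/5 (u = (1/5)*(-1) = -1/5 ≈ -0.20000)
D(u, -1)*((-5 - 3) - (5 + b(-2))) = -((-5 - 3) - (5 - 2)) = -(-8 - 1*3) = -(-8 - 3) = -1*(-11) = 11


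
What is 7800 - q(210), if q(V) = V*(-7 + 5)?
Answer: 8220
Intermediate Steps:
q(V) = -2*V (q(V) = V*(-2) = -2*V)
7800 - q(210) = 7800 - (-2)*210 = 7800 - 1*(-420) = 7800 + 420 = 8220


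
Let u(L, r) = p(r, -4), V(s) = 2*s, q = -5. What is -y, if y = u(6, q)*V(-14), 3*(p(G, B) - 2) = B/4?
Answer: 140/3 ≈ 46.667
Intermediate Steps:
p(G, B) = 2 + B/12 (p(G, B) = 2 + (B/4)/3 = 2 + B/12)
u(L, r) = 5/3 (u(L, r) = 2 + (1/12)*(-4) = 2 - ⅓ = 5/3)
y = -140/3 (y = 5*(2*(-14))/3 = (5/3)*(-28) = -140/3 ≈ -46.667)
-y = -1*(-140/3) = 140/3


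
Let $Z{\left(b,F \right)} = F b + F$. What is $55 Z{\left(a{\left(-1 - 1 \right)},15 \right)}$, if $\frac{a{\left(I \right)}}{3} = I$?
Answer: $-4125$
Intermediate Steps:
$a{\left(I \right)} = 3 I$
$Z{\left(b,F \right)} = F + F b$
$55 Z{\left(a{\left(-1 - 1 \right)},15 \right)} = 55 \cdot 15 \left(1 + 3 \left(-1 - 1\right)\right) = 55 \cdot 15 \left(1 + 3 \left(-2\right)\right) = 55 \cdot 15 \left(1 - 6\right) = 55 \cdot 15 \left(-5\right) = 55 \left(-75\right) = -4125$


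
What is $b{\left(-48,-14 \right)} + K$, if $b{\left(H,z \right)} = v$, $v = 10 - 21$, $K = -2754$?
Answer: $-2765$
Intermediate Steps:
$v = -11$
$b{\left(H,z \right)} = -11$
$b{\left(-48,-14 \right)} + K = -11 - 2754 = -2765$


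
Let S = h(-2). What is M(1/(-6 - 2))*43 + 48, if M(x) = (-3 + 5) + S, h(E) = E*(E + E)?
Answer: 478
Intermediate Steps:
h(E) = 2*E**2 (h(E) = E*(2*E) = 2*E**2)
S = 8 (S = 2*(-2)**2 = 2*4 = 8)
M(x) = 10 (M(x) = (-3 + 5) + 8 = 2 + 8 = 10)
M(1/(-6 - 2))*43 + 48 = 10*43 + 48 = 430 + 48 = 478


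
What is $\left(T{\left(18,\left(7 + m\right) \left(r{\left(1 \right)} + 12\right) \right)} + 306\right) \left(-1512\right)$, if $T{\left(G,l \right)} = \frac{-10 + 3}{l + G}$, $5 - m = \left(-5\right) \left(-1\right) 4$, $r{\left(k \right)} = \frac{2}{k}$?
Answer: $- \frac{21750876}{47} \approx -4.6278 \cdot 10^{5}$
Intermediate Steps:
$m = -15$ ($m = 5 - \left(-5\right) \left(-1\right) 4 = 5 - 5 \cdot 4 = 5 - 20 = -15$)
$T{\left(G,l \right)} = - \frac{7}{G + l}$
$\left(T{\left(18,\left(7 + m\right) \left(r{\left(1 \right)} + 12\right) \right)} + 306\right) \left(-1512\right) = \left(- \frac{7}{18 + \left(7 - 15\right) \left(\frac{2}{1} + 12\right)} + 306\right) \left(-1512\right) = \left(- \frac{7}{18 - 8 \left(2 \cdot 1 + 12\right)} + 306\right) \left(-1512\right) = \left(- \frac{7}{18 - 8 \left(2 + 12\right)} + 306\right) \left(-1512\right) = \left(- \frac{7}{18 - 112} + 306\right) \left(-1512\right) = \left(- \frac{7}{-94} + 306\right) \left(-1512\right) = \left(\left(-7\right) \left(- \frac{1}{94}\right) + 306\right) \left(-1512\right) = \left(\frac{7}{94} + 306\right) \left(-1512\right) = \frac{28771}{94} \left(-1512\right) = - \frac{21750876}{47}$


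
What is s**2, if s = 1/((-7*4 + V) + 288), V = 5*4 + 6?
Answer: 1/81796 ≈ 1.2226e-5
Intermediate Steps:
V = 26 (V = 20 + 6 = 26)
s = 1/286 (s = 1/((-7*4 + 26) + 288) = 1/((-28 + 26) + 288) = 1/(-2 + 288) = 1/286 ≈ 0.0034965)
s**2 = (1/286)**2 = 1/81796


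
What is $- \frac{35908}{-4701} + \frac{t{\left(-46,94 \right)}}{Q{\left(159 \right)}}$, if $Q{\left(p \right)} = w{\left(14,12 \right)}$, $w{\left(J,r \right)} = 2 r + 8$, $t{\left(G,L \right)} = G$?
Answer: $\frac{466405}{75216} \approx 6.2009$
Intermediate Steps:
$w{\left(J,r \right)} = 8 + 2 r$
$Q{\left(p \right)} = 32$ ($Q{\left(p \right)} = 8 + 2 \cdot 12 = 8 + 24 = 32$)
$- \frac{35908}{-4701} + \frac{t{\left(-46,94 \right)}}{Q{\left(159 \right)}} = - \frac{35908}{-4701} - \frac{46}{32} = \left(-35908\right) \left(- \frac{1}{4701}\right) - \frac{23}{16} = \frac{35908}{4701} - \frac{23}{16} = \frac{466405}{75216}$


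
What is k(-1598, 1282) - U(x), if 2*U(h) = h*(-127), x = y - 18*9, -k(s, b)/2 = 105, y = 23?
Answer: -18073/2 ≈ -9036.5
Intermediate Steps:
k(s, b) = -210 (k(s, b) = -2*105 = -210)
x = -139 (x = 23 - 18*9 = 23 - 162 = -139)
U(h) = -127*h/2 (U(h) = (h*(-127))/2 = (-127*h)/2 = -127*h/2)
k(-1598, 1282) - U(x) = -210 - (-127)*(-139)/2 = -210 - 1*17653/2 = -210 - 17653/2 = -18073/2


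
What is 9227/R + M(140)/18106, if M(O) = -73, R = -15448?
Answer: -84095883/139850744 ≈ -0.60133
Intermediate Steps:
9227/R + M(140)/18106 = 9227/(-15448) - 73/18106 = 9227*(-1/15448) - 73*1/18106 = -9227/15448 - 73/18106 = -84095883/139850744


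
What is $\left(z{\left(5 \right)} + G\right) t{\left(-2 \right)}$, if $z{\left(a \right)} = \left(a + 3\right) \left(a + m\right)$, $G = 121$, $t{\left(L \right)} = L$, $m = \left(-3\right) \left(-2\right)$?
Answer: $-418$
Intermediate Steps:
$m = 6$
$z{\left(a \right)} = \left(3 + a\right) \left(6 + a\right)$ ($z{\left(a \right)} = \left(a + 3\right) \left(a + 6\right) = \left(3 + a\right) \left(6 + a\right)$)
$\left(z{\left(5 \right)} + G\right) t{\left(-2 \right)} = \left(\left(18 + 5^{2} + 9 \cdot 5\right) + 121\right) \left(-2\right) = \left(\left(18 + 25 + 45\right) + 121\right) \left(-2\right) = \left(88 + 121\right) \left(-2\right) = 209 \left(-2\right) = -418$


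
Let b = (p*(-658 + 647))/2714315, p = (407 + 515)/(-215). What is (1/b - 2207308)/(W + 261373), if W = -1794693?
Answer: 21802940011/15550931440 ≈ 1.4020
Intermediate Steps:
p = -922/215 (p = 922*(-1/215) = -922/215 ≈ -4.2884)
b = 10142/583577725 (b = -922*(-658 + 647)/215/2714315 = -922/215*(-11)*(1/2714315) = (10142/215)*(1/2714315) = 10142/583577725 ≈ 1.7379e-5)
(1/b - 2207308)/(W + 261373) = (1/(10142/583577725) - 2207308)/(-1794693 + 261373) = (583577725/10142 - 2207308)/(-1533320) = -21802940011/10142*(-1/1533320) = 21802940011/15550931440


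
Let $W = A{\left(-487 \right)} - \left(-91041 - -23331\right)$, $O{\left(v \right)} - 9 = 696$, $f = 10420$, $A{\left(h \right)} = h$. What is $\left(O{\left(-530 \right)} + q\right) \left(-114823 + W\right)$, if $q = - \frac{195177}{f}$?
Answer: $- \frac{17019196740}{521} \approx -3.2666 \cdot 10^{7}$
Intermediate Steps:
$O{\left(v \right)} = 705$ ($O{\left(v \right)} = 9 + 696 = 705$)
$q = - \frac{195177}{10420} \approx -18.731$
$W = 67223$ ($W = -487 - \left(-91041 - -23331\right) = -487 - \left(-91041 + 23331\right) = -487 - -67710 = -487 + 67710 = 67223$)
$\left(O{\left(-530 \right)} + q\right) \left(-114823 + W\right) = \left(705 - \frac{195177}{10420}\right) \left(-114823 + 67223\right) = \frac{7150923}{10420} \left(-47600\right) = - \frac{17019196740}{521}$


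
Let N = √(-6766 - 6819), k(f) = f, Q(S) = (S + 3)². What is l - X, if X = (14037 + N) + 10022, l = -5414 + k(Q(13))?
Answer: -29217 - I*√13585 ≈ -29217.0 - 116.55*I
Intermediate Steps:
Q(S) = (3 + S)²
N = I*√13585 (N = √(-13585) = I*√13585 ≈ 116.55*I)
l = -5158 (l = -5414 + (3 + 13)² = -5414 + 16² = -5414 + 256 = -5158)
X = 24059 + I*√13585 (X = (14037 + I*√13585) + 10022 = 24059 + I*√13585 ≈ 24059.0 + 116.55*I)
l - X = -5158 - (24059 + I*√13585) = -5158 + (-24059 - I*√13585) = -29217 - I*√13585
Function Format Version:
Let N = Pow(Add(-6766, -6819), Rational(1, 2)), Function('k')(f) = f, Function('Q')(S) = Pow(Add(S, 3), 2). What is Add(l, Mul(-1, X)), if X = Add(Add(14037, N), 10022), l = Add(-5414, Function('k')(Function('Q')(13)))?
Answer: Add(-29217, Mul(-1, I, Pow(13585, Rational(1, 2)))) ≈ Add(-29217., Mul(-116.55, I))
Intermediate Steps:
Function('Q')(S) = Pow(Add(3, S), 2)
N = Mul(I, Pow(13585, Rational(1, 2))) (N = Pow(-13585, Rational(1, 2)) = Mul(I, Pow(13585, Rational(1, 2))) ≈ Mul(116.55, I))
l = -5158 (l = Add(-5414, Pow(Add(3, 13), 2)) = Add(-5414, Pow(16, 2)) = Add(-5414, 256) = -5158)
X = Add(24059, Mul(I, Pow(13585, Rational(1, 2)))) (X = Add(Add(14037, Mul(I, Pow(13585, Rational(1, 2)))), 10022) = Add(24059, Mul(I, Pow(13585, Rational(1, 2)))) ≈ Add(24059., Mul(116.55, I)))
Add(l, Mul(-1, X)) = Add(-5158, Mul(-1, Add(24059, Mul(I, Pow(13585, Rational(1, 2)))))) = Add(-5158, Add(-24059, Mul(-1, I, Pow(13585, Rational(1, 2))))) = Add(-29217, Mul(-1, I, Pow(13585, Rational(1, 2))))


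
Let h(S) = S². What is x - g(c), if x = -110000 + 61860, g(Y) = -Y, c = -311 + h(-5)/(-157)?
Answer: -7606832/157 ≈ -48451.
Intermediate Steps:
c = -48852/157 (c = -311 + (-5)²/(-157) = -311 + 25*(-1/157) = -311 - 25/157 = -48852/157 ≈ -311.16)
x = -48140
x - g(c) = -48140 - (-1)*(-48852)/157 = -48140 - 1*48852/157 = -48140 - 48852/157 = -7606832/157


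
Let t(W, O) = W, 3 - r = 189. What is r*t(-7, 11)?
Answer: 1302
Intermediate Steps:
r = -186 (r = 3 - 1*189 = 3 - 189 = -186)
r*t(-7, 11) = -186*(-7) = 1302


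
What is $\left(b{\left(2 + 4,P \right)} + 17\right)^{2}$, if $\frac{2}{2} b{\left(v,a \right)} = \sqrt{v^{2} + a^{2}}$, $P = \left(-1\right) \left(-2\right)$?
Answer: $329 + 68 \sqrt{10} \approx 544.04$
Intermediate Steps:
$P = 2$
$b{\left(v,a \right)} = \sqrt{a^{2} + v^{2}}$ ($b{\left(v,a \right)} = \sqrt{v^{2} + a^{2}} = \sqrt{a^{2} + v^{2}}$)
$\left(b{\left(2 + 4,P \right)} + 17\right)^{2} = \left(\sqrt{2^{2} + \left(2 + 4\right)^{2}} + 17\right)^{2} = \left(\sqrt{4 + 6^{2}} + 17\right)^{2} = \left(\sqrt{4 + 36} + 17\right)^{2} = \left(\sqrt{40} + 17\right)^{2} = \left(2 \sqrt{10} + 17\right)^{2} = \left(17 + 2 \sqrt{10}\right)^{2}$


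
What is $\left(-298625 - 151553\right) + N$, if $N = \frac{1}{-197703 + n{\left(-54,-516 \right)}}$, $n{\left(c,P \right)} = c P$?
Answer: $- \frac{76457781343}{169839} \approx -4.5018 \cdot 10^{5}$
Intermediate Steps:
$n{\left(c,P \right)} = P c$
$N = - \frac{1}{169839}$ ($N = \frac{1}{-197703 - -27864} = \frac{1}{-197703 + 27864} = \frac{1}{-169839} = - \frac{1}{169839} \approx -5.8879 \cdot 10^{-6}$)
$\left(-298625 - 151553\right) + N = \left(-298625 - 151553\right) - \frac{1}{169839} = -450178 - \frac{1}{169839} = - \frac{76457781343}{169839}$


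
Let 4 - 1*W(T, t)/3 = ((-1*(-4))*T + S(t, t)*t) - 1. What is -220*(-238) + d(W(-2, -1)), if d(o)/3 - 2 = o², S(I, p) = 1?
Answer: 57658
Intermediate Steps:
W(T, t) = 15 - 12*T - 3*t (W(T, t) = 12 - 3*(((-1*(-4))*T + 1*t) - 1) = 12 - 3*((4*T + t) - 1) = 12 - 3*((t + 4*T) - 1) = 12 - 3*(-1 + t + 4*T) = 12 + (3 - 12*T - 3*t) = 15 - 12*T - 3*t)
d(o) = 6 + 3*o²
-220*(-238) + d(W(-2, -1)) = -220*(-238) + (6 + 3*(15 - 12*(-2) - 3*(-1))²) = 52360 + (6 + 3*(15 + 24 + 3)²) = 52360 + (6 + 3*42²) = 52360 + (6 + 3*1764) = 52360 + (6 + 5292) = 52360 + 5298 = 57658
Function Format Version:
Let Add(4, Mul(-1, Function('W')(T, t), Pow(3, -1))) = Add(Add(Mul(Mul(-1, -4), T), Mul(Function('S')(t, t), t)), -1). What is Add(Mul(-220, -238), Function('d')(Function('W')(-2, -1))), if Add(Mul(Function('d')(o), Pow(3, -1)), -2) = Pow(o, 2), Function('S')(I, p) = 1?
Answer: 57658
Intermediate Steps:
Function('W')(T, t) = Add(15, Mul(-12, T), Mul(-3, t)) (Function('W')(T, t) = Add(12, Mul(-3, Add(Add(Mul(Mul(-1, -4), T), Mul(1, t)), -1))) = Add(12, Mul(-3, Add(Add(Mul(4, T), t), -1))) = Add(12, Mul(-3, Add(Add(t, Mul(4, T)), -1))) = Add(12, Mul(-3, Add(-1, t, Mul(4, T)))) = Add(12, Add(3, Mul(-12, T), Mul(-3, t))) = Add(15, Mul(-12, T), Mul(-3, t)))
Function('d')(o) = Add(6, Mul(3, Pow(o, 2)))
Add(Mul(-220, -238), Function('d')(Function('W')(-2, -1))) = Add(Mul(-220, -238), Add(6, Mul(3, Pow(Add(15, Mul(-12, -2), Mul(-3, -1)), 2)))) = Add(52360, Add(6, Mul(3, Pow(Add(15, 24, 3), 2)))) = Add(52360, Add(6, Mul(3, Pow(42, 2)))) = Add(52360, Add(6, Mul(3, 1764))) = Add(52360, Add(6, 5292)) = Add(52360, 5298) = 57658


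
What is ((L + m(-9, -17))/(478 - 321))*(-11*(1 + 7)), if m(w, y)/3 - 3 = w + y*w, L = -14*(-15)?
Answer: -57288/157 ≈ -364.89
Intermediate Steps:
L = 210
m(w, y) = 9 + 3*w + 3*w*y (m(w, y) = 9 + 3*(w + y*w) = 9 + 3*(w + w*y) = 9 + (3*w + 3*w*y) = 9 + 3*w + 3*w*y)
((L + m(-9, -17))/(478 - 321))*(-11*(1 + 7)) = ((210 + (9 + 3*(-9) + 3*(-9)*(-17)))/(478 - 321))*(-11*(1 + 7)) = ((210 + (9 - 27 + 459))/157)*(-11*8) = ((210 + 441)*(1/157))*(-88) = (651*(1/157))*(-88) = (651/157)*(-88) = -57288/157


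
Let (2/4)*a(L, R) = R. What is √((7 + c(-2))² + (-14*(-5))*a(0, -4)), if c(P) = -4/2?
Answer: I*√535 ≈ 23.13*I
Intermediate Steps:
a(L, R) = 2*R
c(P) = -2 (c(P) = -4*½ = -2)
√((7 + c(-2))² + (-14*(-5))*a(0, -4)) = √((7 - 2)² + (-14*(-5))*(2*(-4))) = √(5² + 70*(-8)) = √(25 - 560) = √(-535) = I*√535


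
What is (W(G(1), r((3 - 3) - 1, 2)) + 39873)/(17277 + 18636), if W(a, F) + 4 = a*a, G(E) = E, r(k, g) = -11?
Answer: 13290/11971 ≈ 1.1102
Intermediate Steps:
W(a, F) = -4 + a² (W(a, F) = -4 + a*a = -4 + a²)
(W(G(1), r((3 - 3) - 1, 2)) + 39873)/(17277 + 18636) = ((-4 + 1²) + 39873)/(17277 + 18636) = ((-4 + 1) + 39873)/35913 = (-3 + 39873)*(1/35913) = 39870*(1/35913) = 13290/11971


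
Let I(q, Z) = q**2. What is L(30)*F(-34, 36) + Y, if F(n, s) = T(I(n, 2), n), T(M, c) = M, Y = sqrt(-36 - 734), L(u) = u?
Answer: 34680 + I*sqrt(770) ≈ 34680.0 + 27.749*I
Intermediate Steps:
Y = I*sqrt(770) (Y = sqrt(-770) = I*sqrt(770) ≈ 27.749*I)
F(n, s) = n**2
L(30)*F(-34, 36) + Y = 30*(-34)**2 + I*sqrt(770) = 30*1156 + I*sqrt(770) = 34680 + I*sqrt(770)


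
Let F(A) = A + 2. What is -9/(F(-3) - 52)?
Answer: 9/53 ≈ 0.16981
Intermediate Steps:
F(A) = 2 + A
-9/(F(-3) - 52) = -9/((2 - 3) - 52) = -9/(-1 - 52) = -9/(-53) = -9*(-1/53) = 9/53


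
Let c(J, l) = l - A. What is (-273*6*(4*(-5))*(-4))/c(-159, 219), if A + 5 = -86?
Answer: -13104/31 ≈ -422.71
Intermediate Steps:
A = -91 (A = -5 - 86 = -91)
c(J, l) = 91 + l (c(J, l) = l - 1*(-91) = l + 91 = 91 + l)
(-273*6*(4*(-5))*(-4))/c(-159, 219) = (-273*6*(4*(-5))*(-4))/(91 + 219) = -273*6*(-20)*(-4)/310 = -(-32760)*(-4)*(1/310) = -273*480*(1/310) = -131040*1/310 = -13104/31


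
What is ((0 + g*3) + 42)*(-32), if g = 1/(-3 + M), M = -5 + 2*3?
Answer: -1296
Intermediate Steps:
M = 1 (M = -5 + 6 = 1)
g = -½ (g = 1/(-3 + 1) = 1/(-2) = -½ ≈ -0.50000)
((0 + g*3) + 42)*(-32) = ((0 - ½*3) + 42)*(-32) = ((0 - 3/2) + 42)*(-32) = (-3/2 + 42)*(-32) = (81/2)*(-32) = -1296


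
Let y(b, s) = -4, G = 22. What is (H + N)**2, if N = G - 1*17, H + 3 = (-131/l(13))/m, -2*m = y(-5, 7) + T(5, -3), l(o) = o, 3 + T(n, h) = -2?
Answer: 784/13689 ≈ 0.057272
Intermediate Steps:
T(n, h) = -5 (T(n, h) = -3 - 2 = -5)
m = 9/2 (m = -(-4 - 5)/2 = -1/2*(-9) = 9/2 ≈ 4.5000)
H = -613/117 (H = -3 + (-131/13)/(9/2) = -3 - 131*1/13*(2/9) = -3 - 131/13*2/9 = -3 - 262/117 = -613/117 ≈ -5.2393)
N = 5 (N = 22 - 1*17 = 22 - 17 = 5)
(H + N)**2 = (-613/117 + 5)**2 = (-28/117)**2 = 784/13689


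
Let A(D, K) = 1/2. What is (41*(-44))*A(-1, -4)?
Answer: -902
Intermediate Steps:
A(D, K) = ½
(41*(-44))*A(-1, -4) = (41*(-44))*(½) = -1804*½ = -902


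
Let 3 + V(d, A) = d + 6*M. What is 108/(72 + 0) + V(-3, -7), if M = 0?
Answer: -9/2 ≈ -4.5000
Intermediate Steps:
V(d, A) = -3 + d (V(d, A) = -3 + (d + 6*0) = -3 + (d + 0) = -3 + d)
108/(72 + 0) + V(-3, -7) = 108/(72 + 0) + (-3 - 3) = 108/72 - 6 = 108*(1/72) - 6 = 3/2 - 6 = -9/2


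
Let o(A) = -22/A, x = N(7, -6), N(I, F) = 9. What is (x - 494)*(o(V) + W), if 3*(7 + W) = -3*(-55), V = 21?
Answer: -478210/21 ≈ -22772.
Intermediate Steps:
x = 9
W = 48 (W = -7 + (-3*(-55))/3 = -7 + (⅓)*165 = -7 + 55 = 48)
(x - 494)*(o(V) + W) = (9 - 494)*(-22/21 + 48) = -485*(-22*1/21 + 48) = -485*(-22/21 + 48) = -485*986/21 = -478210/21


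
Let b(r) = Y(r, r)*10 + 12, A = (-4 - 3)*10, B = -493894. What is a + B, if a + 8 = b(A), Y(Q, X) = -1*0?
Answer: -493890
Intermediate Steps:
Y(Q, X) = 0
A = -70 (A = -7*10 = -70)
b(r) = 12 (b(r) = 0*10 + 12 = 0 + 12 = 12)
a = 4 (a = -8 + 12 = 4)
a + B = 4 - 493894 = -493890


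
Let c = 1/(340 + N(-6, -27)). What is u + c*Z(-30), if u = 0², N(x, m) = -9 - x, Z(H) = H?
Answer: -30/337 ≈ -0.089021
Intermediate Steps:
c = 1/337 (c = 1/(340 + (-9 - 1*(-6))) = 1/(340 + (-9 + 6)) = 1/(340 - 3) = 1/337 ≈ 0.0029674)
u = 0
u + c*Z(-30) = 0 + (1/337)*(-30) = 0 - 30/337 = -30/337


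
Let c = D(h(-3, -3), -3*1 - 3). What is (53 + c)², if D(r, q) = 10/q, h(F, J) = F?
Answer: 23716/9 ≈ 2635.1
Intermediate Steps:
c = -5/3 (c = 10/(-3*1 - 3) = 10/(-3 - 3) = 10/(-6) = 10*(-⅙) = -5/3 ≈ -1.6667)
(53 + c)² = (53 - 5/3)² = (154/3)² = 23716/9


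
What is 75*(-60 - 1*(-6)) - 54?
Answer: -4104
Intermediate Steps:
75*(-60 - 1*(-6)) - 54 = 75*(-60 + 6) - 54 = 75*(-54) - 54 = -4050 - 54 = -4104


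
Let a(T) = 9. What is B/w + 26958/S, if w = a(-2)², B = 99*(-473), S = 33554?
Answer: -87169420/150993 ≈ -577.31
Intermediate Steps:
B = -46827
w = 81 (w = 9² = 81)
B/w + 26958/S = -46827/81 + 26958/33554 = -46827*1/81 + 26958*(1/33554) = -5203/9 + 13479/16777 = -87169420/150993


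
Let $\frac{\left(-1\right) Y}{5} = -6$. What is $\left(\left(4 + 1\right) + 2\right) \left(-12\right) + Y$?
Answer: $-54$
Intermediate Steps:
$Y = 30$ ($Y = \left(-5\right) \left(-6\right) = 30$)
$\left(\left(4 + 1\right) + 2\right) \left(-12\right) + Y = \left(\left(4 + 1\right) + 2\right) \left(-12\right) + 30 = \left(5 + 2\right) \left(-12\right) + 30 = 7 \left(-12\right) + 30 = -84 + 30 = -54$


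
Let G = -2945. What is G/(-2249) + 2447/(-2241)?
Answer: 1096442/5040009 ≈ 0.21755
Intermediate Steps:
G/(-2249) + 2447/(-2241) = -2945/(-2249) + 2447/(-2241) = -2945*(-1/2249) + 2447*(-1/2241) = 2945/2249 - 2447/2241 = 1096442/5040009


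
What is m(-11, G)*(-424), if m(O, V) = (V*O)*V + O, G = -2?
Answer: 23320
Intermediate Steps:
m(O, V) = O + O*V² (m(O, V) = (O*V)*V + O = O*V² + O = O + O*V²)
m(-11, G)*(-424) = -11*(1 + (-2)²)*(-424) = -11*(1 + 4)*(-424) = -11*5*(-424) = -55*(-424) = 23320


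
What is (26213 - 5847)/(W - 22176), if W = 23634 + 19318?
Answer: 10183/10388 ≈ 0.98027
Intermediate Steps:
W = 42952
(26213 - 5847)/(W - 22176) = (26213 - 5847)/(42952 - 22176) = 20366/20776 = 20366*(1/20776) = 10183/10388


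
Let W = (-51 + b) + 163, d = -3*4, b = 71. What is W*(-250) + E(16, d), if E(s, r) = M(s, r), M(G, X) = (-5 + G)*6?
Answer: -45684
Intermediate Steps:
d = -12
M(G, X) = -30 + 6*G
E(s, r) = -30 + 6*s
W = 183 (W = (-51 + 71) + 163 = 20 + 163 = 183)
W*(-250) + E(16, d) = 183*(-250) + (-30 + 6*16) = -45750 + (-30 + 96) = -45750 + 66 = -45684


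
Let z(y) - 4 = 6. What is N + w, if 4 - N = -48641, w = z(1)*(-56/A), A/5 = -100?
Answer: 1216153/25 ≈ 48646.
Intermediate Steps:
A = -500 (A = 5*(-100) = -500)
z(y) = 10 (z(y) = 4 + 6 = 10)
w = 28/25 (w = 10*(-56/(-500)) = 10*(-56*(-1/500)) = 10*(14/125) = 28/25 ≈ 1.1200)
N = 48645 (N = 4 - 1*(-48641) = 4 + 48641 = 48645)
N + w = 48645 + 28/25 = 1216153/25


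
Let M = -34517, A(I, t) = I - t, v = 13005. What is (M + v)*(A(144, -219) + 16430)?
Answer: -361251016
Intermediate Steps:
(M + v)*(A(144, -219) + 16430) = (-34517 + 13005)*((144 - 1*(-219)) + 16430) = -21512*((144 + 219) + 16430) = -21512*(363 + 16430) = -21512*16793 = -361251016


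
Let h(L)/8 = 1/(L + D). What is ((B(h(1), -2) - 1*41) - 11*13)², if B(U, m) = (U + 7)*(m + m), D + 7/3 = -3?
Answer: 7075600/169 ≈ 41867.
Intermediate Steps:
D = -16/3 (D = -7/3 - 3 = -16/3 ≈ -5.3333)
h(L) = 8/(-16/3 + L) (h(L) = 8/(L - 16/3) = 8/(-16/3 + L))
B(U, m) = 2*m*(7 + U) (B(U, m) = (7 + U)*(2*m) = 2*m*(7 + U))
((B(h(1), -2) - 1*41) - 11*13)² = ((2*(-2)*(7 + 24/(-16 + 3*1)) - 1*41) - 11*13)² = ((2*(-2)*(7 + 24/(-16 + 3)) - 41) - 143)² = ((2*(-2)*(7 + 24/(-13)) - 41) - 143)² = ((2*(-2)*(7 + 24*(-1/13)) - 41) - 143)² = ((2*(-2)*(7 - 24/13) - 41) - 143)² = ((2*(-2)*(67/13) - 41) - 143)² = ((-268/13 - 41) - 143)² = (-801/13 - 143)² = (-2660/13)² = 7075600/169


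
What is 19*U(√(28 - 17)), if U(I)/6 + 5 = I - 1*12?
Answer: -1938 + 114*√11 ≈ -1559.9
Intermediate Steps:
U(I) = -102 + 6*I (U(I) = -30 + 6*(I - 1*12) = -30 + 6*(I - 12) = -30 + 6*(-12 + I) = -30 + (-72 + 6*I) = -102 + 6*I)
19*U(√(28 - 17)) = 19*(-102 + 6*√(28 - 17)) = 19*(-102 + 6*√11) = -1938 + 114*√11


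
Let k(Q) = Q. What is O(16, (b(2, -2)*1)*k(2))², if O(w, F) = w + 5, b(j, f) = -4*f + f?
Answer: 441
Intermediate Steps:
b(j, f) = -3*f
O(w, F) = 5 + w
O(16, (b(2, -2)*1)*k(2))² = (5 + 16)² = 21² = 441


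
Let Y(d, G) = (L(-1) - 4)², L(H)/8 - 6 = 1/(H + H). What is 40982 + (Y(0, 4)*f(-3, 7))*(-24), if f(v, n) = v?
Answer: 156182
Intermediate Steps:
L(H) = 48 + 4/H (L(H) = 48 + 8/(H + H) = 48 + 8/((2*H)) = 48 + 8*(1/(2*H)) = 48 + 4/H)
Y(d, G) = 1600 (Y(d, G) = ((48 + 4/(-1)) - 4)² = ((48 + 4*(-1)) - 4)² = ((48 - 4) - 4)² = (44 - 4)² = 40² = 1600)
40982 + (Y(0, 4)*f(-3, 7))*(-24) = 40982 + (1600*(-3))*(-24) = 40982 - 4800*(-24) = 40982 + 115200 = 156182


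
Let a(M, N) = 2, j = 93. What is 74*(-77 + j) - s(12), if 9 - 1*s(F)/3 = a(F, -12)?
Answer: 1163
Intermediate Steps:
s(F) = 21 (s(F) = 27 - 3*2 = 27 - 6 = 21)
74*(-77 + j) - s(12) = 74*(-77 + 93) - 1*21 = 74*16 - 21 = 1184 - 21 = 1163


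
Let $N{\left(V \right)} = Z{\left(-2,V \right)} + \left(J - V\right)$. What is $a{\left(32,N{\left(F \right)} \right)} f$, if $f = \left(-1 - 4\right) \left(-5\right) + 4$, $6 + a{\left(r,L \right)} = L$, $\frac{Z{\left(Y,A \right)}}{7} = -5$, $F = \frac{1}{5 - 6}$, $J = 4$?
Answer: $-1044$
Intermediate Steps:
$F = -1$ ($F = \frac{1}{-1} = -1$)
$Z{\left(Y,A \right)} = -35$ ($Z{\left(Y,A \right)} = 7 \left(-5\right) = -35$)
$N{\left(V \right)} = -31 - V$ ($N{\left(V \right)} = -35 - \left(-4 + V\right) = -31 - V$)
$a{\left(r,L \right)} = -6 + L$
$f = 29$ ($f = \left(-5\right) \left(-5\right) + 4 = 25 + 4 = 29$)
$a{\left(32,N{\left(F \right)} \right)} f = \left(-6 - 30\right) 29 = \left(-36\right) 29 = -1044$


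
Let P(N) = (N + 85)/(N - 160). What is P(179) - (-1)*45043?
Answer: 856081/19 ≈ 45057.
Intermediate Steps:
P(N) = (85 + N)/(-160 + N)
P(179) - (-1)*45043 = (85 + 179)/(-160 + 179) - (-1)*45043 = 264/19 - 1*(-45043) = (1/19)*264 + 45043 = 264/19 + 45043 = 856081/19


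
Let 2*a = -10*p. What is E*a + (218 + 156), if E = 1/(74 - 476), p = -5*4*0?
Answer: 374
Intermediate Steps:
p = 0 (p = -20*0 = 0)
E = -1/402 (E = 1/(-402) = -1/402 ≈ -0.0024876)
a = 0 (a = (-10*0)/2 = (½)*0 = 0)
E*a + (218 + 156) = -1/402*0 + (218 + 156) = 0 + 374 = 374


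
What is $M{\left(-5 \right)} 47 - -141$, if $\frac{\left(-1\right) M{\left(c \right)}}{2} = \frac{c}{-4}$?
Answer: $\frac{47}{2} \approx 23.5$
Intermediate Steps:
$M{\left(c \right)} = \frac{c}{2}$ ($M{\left(c \right)} = - 2 \frac{c}{-4} = - 2 c \left(- \frac{1}{4}\right) = - 2 \left(- \frac{c}{4}\right) = \frac{c}{2}$)
$M{\left(-5 \right)} 47 - -141 = \frac{1}{2} \left(-5\right) 47 - -141 = \left(- \frac{5}{2}\right) 47 + 141 = - \frac{235}{2} + 141 = \frac{47}{2}$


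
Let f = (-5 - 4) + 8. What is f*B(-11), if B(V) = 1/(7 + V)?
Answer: ¼ ≈ 0.25000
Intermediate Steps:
f = -1 (f = -9 + 8 = -1)
f*B(-11) = -1/(7 - 11) = -1/(-4) = -1*(-¼) = ¼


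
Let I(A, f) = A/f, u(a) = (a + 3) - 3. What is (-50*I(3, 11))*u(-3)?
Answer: 450/11 ≈ 40.909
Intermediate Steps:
u(a) = a (u(a) = (3 + a) - 3 = a)
(-50*I(3, 11))*u(-3) = -150/11*(-3) = 450/11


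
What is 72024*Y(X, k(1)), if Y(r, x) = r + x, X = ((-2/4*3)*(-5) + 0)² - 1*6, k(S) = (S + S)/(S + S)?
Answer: 3691230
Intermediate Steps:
k(S) = 1 (k(S) = (2*S)/((2*S)) = (2*S)*(1/(2*S)) = 1)
X = 201/4 (X = ((-2*¼*3)*(-5) + 0)² - 6 = (-½*3*(-5) + 0)² - 6 = (-3/2*(-5) + 0)² - 6 = (15/2 + 0)² - 6 = (15/2)² - 6 = 225/4 - 6 = 201/4 ≈ 50.250)
72024*Y(X, k(1)) = 72024*(201/4 + 1) = 72024*(205/4) = 3691230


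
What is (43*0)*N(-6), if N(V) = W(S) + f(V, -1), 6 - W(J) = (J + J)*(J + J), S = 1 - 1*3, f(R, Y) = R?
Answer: 0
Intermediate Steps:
S = -2 (S = 1 - 3 = -2)
W(J) = 6 - 4*J² (W(J) = 6 - (J + J)*(J + J) = 6 - 2*J*2*J = 6 - 4*J²)
N(V) = -10 + V (N(V) = (6 - 4*(-2)²) + V = (6 - 4*4) + V = (6 - 16) + V = -10 + V)
(43*0)*N(-6) = (43*0)*(-10 - 6) = 0*(-16) = 0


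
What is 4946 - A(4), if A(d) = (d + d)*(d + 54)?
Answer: 4482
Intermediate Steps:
A(d) = 2*d*(54 + d) (A(d) = (2*d)*(54 + d) = 2*d*(54 + d))
4946 - A(4) = 4946 - 2*4*(54 + 4) = 4946 - 2*4*58 = 4946 - 1*464 = 4946 - 464 = 4482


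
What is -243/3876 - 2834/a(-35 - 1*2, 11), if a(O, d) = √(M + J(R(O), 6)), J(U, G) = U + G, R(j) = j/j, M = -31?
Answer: -81/1292 + 1417*I*√6/6 ≈ -0.062693 + 578.49*I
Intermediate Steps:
R(j) = 1
J(U, G) = G + U
a(O, d) = 2*I*√6 (a(O, d) = √(-31 + (6 + 1)) = √(-31 + 7) = √(-24) = 2*I*√6)
-243/3876 - 2834/a(-35 - 1*2, 11) = -243/3876 - 2834*(-I*√6/12) = -243*1/3876 - (-1417)*I*√6/6 = -81/1292 + 1417*I*√6/6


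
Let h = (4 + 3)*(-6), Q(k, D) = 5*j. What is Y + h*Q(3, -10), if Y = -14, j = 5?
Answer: -1064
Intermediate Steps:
Q(k, D) = 25 (Q(k, D) = 5*5 = 25)
h = -42 (h = 7*(-6) = -42)
Y + h*Q(3, -10) = -14 - 42*25 = -14 - 1050 = -1064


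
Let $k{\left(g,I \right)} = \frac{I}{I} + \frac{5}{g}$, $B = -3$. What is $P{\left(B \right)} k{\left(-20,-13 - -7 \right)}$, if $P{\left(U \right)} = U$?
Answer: $- \frac{9}{4} \approx -2.25$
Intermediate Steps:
$k{\left(g,I \right)} = 1 + \frac{5}{g}$
$P{\left(B \right)} k{\left(-20,-13 - -7 \right)} = - 3 \frac{5 - 20}{-20} = - 3 \left(\left(- \frac{1}{20}\right) \left(-15\right)\right) = \left(-3\right) \frac{3}{4} = - \frac{9}{4}$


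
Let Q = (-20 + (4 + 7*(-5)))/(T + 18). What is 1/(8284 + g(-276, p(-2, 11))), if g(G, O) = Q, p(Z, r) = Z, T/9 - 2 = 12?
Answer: 48/397615 ≈ 0.00012072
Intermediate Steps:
T = 126 (T = 18 + 9*12 = 18 + 108 = 126)
Q = -17/48 (Q = (-20 + (4 + 7*(-5)))/(126 + 18) = (-20 + (4 - 35))/144 = (-20 - 31)*(1/144) = -51*1/144 = -17/48 ≈ -0.35417)
g(G, O) = -17/48
1/(8284 + g(-276, p(-2, 11))) = 1/(8284 - 17/48) = 1/(397615/48) = 48/397615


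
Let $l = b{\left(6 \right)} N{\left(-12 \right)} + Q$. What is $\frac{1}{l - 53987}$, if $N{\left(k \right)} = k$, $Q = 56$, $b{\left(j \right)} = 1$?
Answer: $- \frac{1}{53943} \approx -1.8538 \cdot 10^{-5}$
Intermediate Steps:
$l = 44$ ($l = 1 \left(-12\right) + 56 = -12 + 56 = 44$)
$\frac{1}{l - 53987} = \frac{1}{44 - 53987} = \frac{1}{-53943} = - \frac{1}{53943}$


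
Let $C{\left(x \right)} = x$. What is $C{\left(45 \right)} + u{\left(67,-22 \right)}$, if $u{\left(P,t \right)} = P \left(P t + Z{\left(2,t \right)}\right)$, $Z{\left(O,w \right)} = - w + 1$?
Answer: $-97172$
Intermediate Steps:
$Z{\left(O,w \right)} = 1 - w$
$u{\left(P,t \right)} = P \left(1 - t + P t\right)$ ($u{\left(P,t \right)} = P \left(P t - \left(-1 + t\right)\right) = P \left(1 - t + P t\right)$)
$C{\left(45 \right)} + u{\left(67,-22 \right)} = 45 + 67 \left(1 - -22 + 67 \left(-22\right)\right) = 45 + 67 \left(1 + 22 - 1474\right) = 45 + 67 \left(-1451\right) = 45 - 97217 = -97172$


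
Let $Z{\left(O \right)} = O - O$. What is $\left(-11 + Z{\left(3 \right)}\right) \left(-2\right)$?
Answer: $22$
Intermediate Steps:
$Z{\left(O \right)} = 0$
$\left(-11 + Z{\left(3 \right)}\right) \left(-2\right) = \left(-11 + 0\right) \left(-2\right) = \left(-11\right) \left(-2\right) = 22$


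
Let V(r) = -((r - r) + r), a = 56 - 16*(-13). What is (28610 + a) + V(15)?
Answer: 28859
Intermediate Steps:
a = 264 (a = 56 + 208 = 264)
V(r) = -r (V(r) = -(0 + r) = -r)
(28610 + a) + V(15) = (28610 + 264) - 1*15 = 28874 - 15 = 28859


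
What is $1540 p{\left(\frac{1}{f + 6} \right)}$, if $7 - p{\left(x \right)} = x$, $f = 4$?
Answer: $10626$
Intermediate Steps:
$p{\left(x \right)} = 7 - x$
$1540 p{\left(\frac{1}{f + 6} \right)} = 1540 \left(7 - \frac{1}{4 + 6}\right) = 1540 \left(7 - \frac{1}{10}\right) = 1540 \cdot \frac{69}{10} = 10626$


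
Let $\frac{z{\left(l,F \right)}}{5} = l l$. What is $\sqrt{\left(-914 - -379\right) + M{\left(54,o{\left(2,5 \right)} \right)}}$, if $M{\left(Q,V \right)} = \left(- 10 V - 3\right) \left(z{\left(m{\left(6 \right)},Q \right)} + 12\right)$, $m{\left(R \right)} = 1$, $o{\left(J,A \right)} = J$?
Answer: $i \sqrt{926} \approx 30.43 i$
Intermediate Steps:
$z{\left(l,F \right)} = 5 l^{2}$ ($z{\left(l,F \right)} = 5 l l = 5 l^{2}$)
$M{\left(Q,V \right)} = -51 - 170 V$ ($M{\left(Q,V \right)} = \left(- 10 V - 3\right) \left(5 \cdot 1^{2} + 12\right) = \left(-3 - 10 V\right) \left(5 \cdot 1 + 12\right) = \left(-3 - 10 V\right) \left(5 + 12\right) = \left(-3 - 10 V\right) 17 = -51 - 170 V$)
$\sqrt{\left(-914 - -379\right) + M{\left(54,o{\left(2,5 \right)} \right)}} = \sqrt{\left(-914 - -379\right) - 391} = \sqrt{\left(-914 + 379\right) - 391} = \sqrt{-535 - 391} = \sqrt{-926} = i \sqrt{926}$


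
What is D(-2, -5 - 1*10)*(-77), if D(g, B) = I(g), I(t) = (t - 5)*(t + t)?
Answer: -2156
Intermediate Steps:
I(t) = 2*t*(-5 + t) (I(t) = (-5 + t)*(2*t) = 2*t*(-5 + t))
D(g, B) = 2*g*(-5 + g)
D(-2, -5 - 1*10)*(-77) = (2*(-2)*(-5 - 2))*(-77) = (2*(-2)*(-7))*(-77) = 28*(-77) = -2156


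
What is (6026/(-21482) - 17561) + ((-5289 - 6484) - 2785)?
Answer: -14999704/467 ≈ -32119.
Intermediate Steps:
(6026/(-21482) - 17561) + ((-5289 - 6484) - 2785) = (6026*(-1/21482) - 17561) + (-11773 - 2785) = (-131/467 - 17561) - 14558 = -8201118/467 - 14558 = -14999704/467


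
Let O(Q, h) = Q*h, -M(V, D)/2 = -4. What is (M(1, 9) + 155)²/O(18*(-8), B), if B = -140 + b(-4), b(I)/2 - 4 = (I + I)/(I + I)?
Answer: 26569/18720 ≈ 1.4193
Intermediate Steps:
M(V, D) = 8 (M(V, D) = -2*(-4) = 8)
b(I) = 10 (b(I) = 8 + 2*((I + I)/(I + I)) = 8 + 2*((2*I)/((2*I))) = 8 + 2*((2*I)*(1/(2*I))) = 8 + 2*1 = 8 + 2 = 10)
B = -130 (B = -140 + 10 = -130)
(M(1, 9) + 155)²/O(18*(-8), B) = (8 + 155)²/(((18*(-8))*(-130))) = 163²/((-144*(-130))) = 26569/18720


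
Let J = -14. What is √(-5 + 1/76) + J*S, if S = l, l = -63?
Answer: 882 + I*√7201/38 ≈ 882.0 + 2.2331*I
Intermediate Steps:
S = -63
√(-5 + 1/76) + J*S = √(-5 + 1/76) - 14*(-63) = √(-5 + 1/76) + 882 = √(-379/76) + 882 = I*√7201/38 + 882 = 882 + I*√7201/38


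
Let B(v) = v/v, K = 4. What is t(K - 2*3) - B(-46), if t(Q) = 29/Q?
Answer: -31/2 ≈ -15.500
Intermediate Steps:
B(v) = 1
t(K - 2*3) - B(-46) = 29/(4 - 2*3) - 1*1 = 29/(4 - 6) - 1 = 29/(-2) - 1 = 29*(-1/2) - 1 = -29/2 - 1 = -31/2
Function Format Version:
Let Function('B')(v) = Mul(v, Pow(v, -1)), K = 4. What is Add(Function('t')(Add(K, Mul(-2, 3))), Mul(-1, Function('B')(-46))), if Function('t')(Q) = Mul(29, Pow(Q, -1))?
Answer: Rational(-31, 2) ≈ -15.500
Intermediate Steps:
Function('B')(v) = 1
Add(Function('t')(Add(K, Mul(-2, 3))), Mul(-1, Function('B')(-46))) = Add(Mul(29, Pow(Add(4, Mul(-2, 3)), -1)), Mul(-1, 1)) = Add(Mul(29, Pow(Add(4, -6), -1)), -1) = Add(Mul(29, Pow(-2, -1)), -1) = Add(Mul(29, Rational(-1, 2)), -1) = Add(Rational(-29, 2), -1) = Rational(-31, 2)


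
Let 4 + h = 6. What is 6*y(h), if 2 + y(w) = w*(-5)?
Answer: -72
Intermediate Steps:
h = 2 (h = -4 + 6 = 2)
y(w) = -2 - 5*w (y(w) = -2 + w*(-5) = -2 - 5*w)
6*y(h) = 6*(-2 - 5*2) = 6*(-2 - 10) = 6*(-12) = -72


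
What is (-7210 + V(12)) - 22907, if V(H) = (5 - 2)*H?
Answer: -30081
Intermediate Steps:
V(H) = 3*H
(-7210 + V(12)) - 22907 = (-7210 + 3*12) - 22907 = (-7210 + 36) - 22907 = -7174 - 22907 = -30081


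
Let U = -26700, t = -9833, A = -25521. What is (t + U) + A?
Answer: -62054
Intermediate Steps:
(t + U) + A = (-9833 - 26700) - 25521 = -36533 - 25521 = -62054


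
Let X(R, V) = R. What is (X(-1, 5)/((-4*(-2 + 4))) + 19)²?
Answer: 23409/64 ≈ 365.77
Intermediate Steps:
(X(-1, 5)/((-4*(-2 + 4))) + 19)² = (-1/((-4*(-2 + 4))) + 19)² = (-1/((-4*2)) + 19)² = (-1/(-8) + 19)² = (-1*(-⅛) + 19)² = (⅛ + 19)² = (153/8)² = 23409/64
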